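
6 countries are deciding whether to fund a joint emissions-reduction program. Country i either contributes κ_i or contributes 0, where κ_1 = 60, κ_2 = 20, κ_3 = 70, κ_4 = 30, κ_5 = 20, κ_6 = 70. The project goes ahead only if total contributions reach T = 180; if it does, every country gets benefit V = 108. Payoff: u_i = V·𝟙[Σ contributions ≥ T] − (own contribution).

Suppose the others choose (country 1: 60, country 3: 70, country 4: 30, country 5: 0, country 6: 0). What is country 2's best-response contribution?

20

Others' total = 160. Contributing 20 brings total to 180 ≥ 180: gain V − κ_2 = 88.
Best response: 20.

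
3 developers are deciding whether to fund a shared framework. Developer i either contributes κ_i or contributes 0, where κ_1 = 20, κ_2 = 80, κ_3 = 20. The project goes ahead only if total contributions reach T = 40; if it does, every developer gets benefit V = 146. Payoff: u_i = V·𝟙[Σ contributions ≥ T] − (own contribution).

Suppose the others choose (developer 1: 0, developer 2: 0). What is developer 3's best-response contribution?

0

Others' total = 0. Even contributing 20 gives 20 < 40: no benefit either way.
Best response: 0.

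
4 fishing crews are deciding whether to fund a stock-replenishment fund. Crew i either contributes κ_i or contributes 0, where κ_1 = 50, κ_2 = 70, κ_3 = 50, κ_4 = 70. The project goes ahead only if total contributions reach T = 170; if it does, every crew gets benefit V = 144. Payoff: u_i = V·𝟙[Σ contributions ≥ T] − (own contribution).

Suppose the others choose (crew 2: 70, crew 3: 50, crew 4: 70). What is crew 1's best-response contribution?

Others' total = 190 ≥ 170; contributing adds cost 50 for no extra benefit.
Best response: 0.

0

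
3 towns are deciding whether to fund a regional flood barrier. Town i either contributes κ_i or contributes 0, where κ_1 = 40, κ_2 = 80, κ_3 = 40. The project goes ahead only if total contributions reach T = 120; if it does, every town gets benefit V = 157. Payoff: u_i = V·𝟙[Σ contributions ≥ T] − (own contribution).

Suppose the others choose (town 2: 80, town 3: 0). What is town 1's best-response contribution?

40

Others' total = 80. Contributing 40 brings total to 120 ≥ 120: gain V − κ_1 = 117.
Best response: 40.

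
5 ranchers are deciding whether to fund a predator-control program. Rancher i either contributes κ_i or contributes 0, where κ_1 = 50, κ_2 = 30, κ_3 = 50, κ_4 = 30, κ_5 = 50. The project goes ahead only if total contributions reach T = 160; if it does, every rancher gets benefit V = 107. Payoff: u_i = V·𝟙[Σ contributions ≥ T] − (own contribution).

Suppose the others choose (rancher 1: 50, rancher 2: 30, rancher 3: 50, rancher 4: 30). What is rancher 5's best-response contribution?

Others' total = 160 ≥ 160; contributing adds cost 50 for no extra benefit.
Best response: 0.

0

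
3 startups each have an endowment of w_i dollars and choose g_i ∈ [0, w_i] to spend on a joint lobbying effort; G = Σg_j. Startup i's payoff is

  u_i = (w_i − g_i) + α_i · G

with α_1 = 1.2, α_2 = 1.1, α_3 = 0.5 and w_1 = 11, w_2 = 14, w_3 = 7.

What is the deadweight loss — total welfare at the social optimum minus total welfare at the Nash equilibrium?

12.6

∂u_i/∂g_i = α_i − 1, so startup i contributes w_i if α_i > 1, else 0.
α_i > 1 for i ∈ {1, 2}; NE contributions (11, 14, 0), G = 25.
W^NE = Σw_i − G^NE + (Σα_i)·G^NE = 32 + 1.8·25 = 77.
Planner: ∂(Σu_j)/∂g_i = Σα_j − 1 = 1.8 > 0, so everyone contributes w_i; G^SO = 32, W^SO = 32 + 1.8·32 = 89.6.
Deadweight loss = 12.6.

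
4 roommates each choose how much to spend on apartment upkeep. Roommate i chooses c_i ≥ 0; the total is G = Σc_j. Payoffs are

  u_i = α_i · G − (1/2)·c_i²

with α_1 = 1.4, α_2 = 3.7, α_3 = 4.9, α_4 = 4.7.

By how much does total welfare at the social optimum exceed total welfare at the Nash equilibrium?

Roommate i's FOC: ∂u_i/∂c_i = α_i − c_i = 0, so c_i* = α_i.
NE contributions = (1.4, 3.7, 4.9, 4.7); G = 14.7.
W^NE = (Σα)·G − ½Σα_i² = 14.7² − ½·61.75 = 185.215.
Planner sets c_i = Σα_j = 14.7 for every i, so G^SO = 4·14.7 = 58.8.
W^SO = (Σα)·G^SO − ½·4·(Σα)² = (4/2)·14.7² = 432.18.
Deadweight loss = W^SO − W^NE = 246.965.

246.965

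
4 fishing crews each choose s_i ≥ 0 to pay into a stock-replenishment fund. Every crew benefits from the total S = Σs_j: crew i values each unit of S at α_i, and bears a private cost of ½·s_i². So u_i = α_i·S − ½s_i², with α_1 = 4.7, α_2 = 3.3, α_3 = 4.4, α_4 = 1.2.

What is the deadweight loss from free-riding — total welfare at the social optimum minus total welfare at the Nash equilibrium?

Crew i's FOC: ∂u_i/∂s_i = α_i − s_i = 0, so s_i* = α_i.
NE contributions = (4.7, 3.3, 4.4, 1.2); S = 13.6.
W^NE = (Σα)·S − ½Σα_i² = 13.6² − ½·53.78 = 158.07.
Planner sets s_i = Σα_j = 13.6 for every i, so S^SO = 4·13.6 = 54.4.
W^SO = (Σα)·S^SO − ½·4·(Σα)² = (4/2)·13.6² = 369.92.
Deadweight loss = W^SO − W^NE = 211.85.

211.85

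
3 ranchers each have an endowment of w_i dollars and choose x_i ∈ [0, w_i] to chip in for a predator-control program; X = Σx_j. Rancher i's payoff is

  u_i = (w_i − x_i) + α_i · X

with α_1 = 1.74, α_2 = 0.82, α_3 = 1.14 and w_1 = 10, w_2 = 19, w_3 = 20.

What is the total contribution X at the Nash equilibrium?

30

∂u_i/∂x_i = α_i − 1, so rancher i contributes w_i if α_i > 1, else 0.
α_i > 1 for i ∈ {1, 3}; NE contributions (10, 0, 20), X = 30.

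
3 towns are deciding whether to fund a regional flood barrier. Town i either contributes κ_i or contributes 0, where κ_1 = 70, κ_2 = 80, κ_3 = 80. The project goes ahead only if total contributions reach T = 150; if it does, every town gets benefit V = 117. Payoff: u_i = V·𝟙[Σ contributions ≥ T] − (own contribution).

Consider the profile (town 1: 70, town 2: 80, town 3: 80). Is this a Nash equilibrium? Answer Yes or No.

No

Total = 230 ≥ 150: provided.
Town 1 (pledges 70, payoff 47): dropping to 0 → total 160, payoff 117. Profitable deviation.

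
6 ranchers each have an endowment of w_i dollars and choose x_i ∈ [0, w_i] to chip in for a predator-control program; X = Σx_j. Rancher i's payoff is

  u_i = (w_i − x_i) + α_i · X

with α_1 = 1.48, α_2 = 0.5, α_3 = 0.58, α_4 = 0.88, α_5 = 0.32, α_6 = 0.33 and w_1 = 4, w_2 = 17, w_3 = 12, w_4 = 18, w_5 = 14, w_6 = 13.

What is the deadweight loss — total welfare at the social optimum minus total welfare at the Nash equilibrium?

228.66

∂u_i/∂x_i = α_i − 1, so rancher i contributes w_i if α_i > 1, else 0.
α_i > 1 for i ∈ {1}; NE contributions (4, 0, 0, 0, 0, 0), X = 4.
W^NE = Σw_i − X^NE + (Σα_i)·X^NE = 78 + 3.09·4 = 90.36.
Planner: ∂(Σu_j)/∂x_i = Σα_j − 1 = 3.09 > 0, so everyone contributes w_i; X^SO = 78, W^SO = 78 + 3.09·78 = 319.02.
Deadweight loss = 228.66.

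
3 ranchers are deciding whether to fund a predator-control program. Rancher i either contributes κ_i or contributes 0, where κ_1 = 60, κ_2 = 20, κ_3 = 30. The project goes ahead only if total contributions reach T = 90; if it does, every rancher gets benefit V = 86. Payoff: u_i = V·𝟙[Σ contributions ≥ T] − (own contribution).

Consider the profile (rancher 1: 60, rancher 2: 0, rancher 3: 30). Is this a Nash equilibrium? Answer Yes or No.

Total = 90 ≥ 90: provided.
Rancher 1 (pledges 60, payoff 26): dropping to 0 → total 30, payoff 0. No gain.
Rancher 2 (pledges 0, payoff 86): pledging 20 → total 110, payoff 66. No gain.
Rancher 3 (pledges 30, payoff 56): dropping to 0 → total 60, payoff 0. No gain.

Yes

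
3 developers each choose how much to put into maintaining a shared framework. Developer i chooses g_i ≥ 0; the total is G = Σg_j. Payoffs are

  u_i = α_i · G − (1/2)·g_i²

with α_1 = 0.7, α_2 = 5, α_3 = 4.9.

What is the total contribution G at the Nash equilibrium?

10.6

Developer i's FOC: ∂u_i/∂g_i = α_i − g_i = 0, so g_i* = α_i.
NE contributions = (0.7, 5, 4.9); G = 10.6.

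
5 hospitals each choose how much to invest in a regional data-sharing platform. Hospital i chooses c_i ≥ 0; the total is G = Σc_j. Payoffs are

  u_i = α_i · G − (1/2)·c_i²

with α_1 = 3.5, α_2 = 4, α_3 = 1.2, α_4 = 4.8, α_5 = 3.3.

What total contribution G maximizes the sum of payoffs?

Planner FOC: ∂(Σu_j)/∂c_i = (Σα_j) − c_i = 0, so c_i^SO = Σα_j = 16.8 for every i; G^SO = 84.

84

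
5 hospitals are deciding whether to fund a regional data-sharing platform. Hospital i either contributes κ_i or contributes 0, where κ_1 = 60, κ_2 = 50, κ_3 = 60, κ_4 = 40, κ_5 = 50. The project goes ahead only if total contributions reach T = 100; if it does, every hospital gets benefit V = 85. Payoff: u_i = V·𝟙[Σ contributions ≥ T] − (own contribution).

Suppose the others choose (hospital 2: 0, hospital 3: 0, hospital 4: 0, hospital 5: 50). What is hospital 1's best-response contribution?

Others' total = 50. Contributing 60 brings total to 110 ≥ 100: gain V − κ_1 = 25.
Best response: 60.

60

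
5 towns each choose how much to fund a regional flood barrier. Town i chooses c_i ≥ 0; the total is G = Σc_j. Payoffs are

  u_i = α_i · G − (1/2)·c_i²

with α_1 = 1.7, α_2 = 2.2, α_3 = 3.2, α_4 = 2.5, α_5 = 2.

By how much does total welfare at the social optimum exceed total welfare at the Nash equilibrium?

Town i's FOC: ∂u_i/∂c_i = α_i − c_i = 0, so c_i* = α_i.
NE contributions = (1.7, 2.2, 3.2, 2.5, 2); G = 11.6.
W^NE = (Σα)·G − ½Σα_i² = 11.6² − ½·28.22 = 120.45.
Planner sets c_i = Σα_j = 11.6 for every i, so G^SO = 5·11.6 = 58.
W^SO = (Σα)·G^SO − ½·5·(Σα)² = (5/2)·11.6² = 336.4.
Deadweight loss = W^SO − W^NE = 215.95.

215.95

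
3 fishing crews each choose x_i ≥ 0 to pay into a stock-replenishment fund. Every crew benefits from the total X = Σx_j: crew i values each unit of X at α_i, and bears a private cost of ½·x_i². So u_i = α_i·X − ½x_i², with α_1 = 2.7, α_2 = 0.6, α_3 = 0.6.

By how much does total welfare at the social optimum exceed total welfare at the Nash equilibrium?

11.61

Crew i's FOC: ∂u_i/∂x_i = α_i − x_i = 0, so x_i* = α_i.
NE contributions = (2.7, 0.6, 0.6); X = 3.9.
W^NE = (Σα)·X − ½Σα_i² = 3.9² − ½·8.01 = 11.205.
Planner sets x_i = Σα_j = 3.9 for every i, so X^SO = 3·3.9 = 11.7.
W^SO = (Σα)·X^SO − ½·3·(Σα)² = (3/2)·3.9² = 22.815.
Deadweight loss = W^SO − W^NE = 11.61.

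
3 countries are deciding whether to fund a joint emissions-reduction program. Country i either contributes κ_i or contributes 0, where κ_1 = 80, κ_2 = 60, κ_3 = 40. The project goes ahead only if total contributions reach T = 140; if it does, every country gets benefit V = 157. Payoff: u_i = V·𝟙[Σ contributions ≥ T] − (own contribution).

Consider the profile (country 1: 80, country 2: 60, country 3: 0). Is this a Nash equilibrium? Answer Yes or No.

Total = 140 ≥ 140: provided.
Country 1 (pledges 80, payoff 77): dropping to 0 → total 60, payoff 0. No gain.
Country 2 (pledges 60, payoff 97): dropping to 0 → total 80, payoff 0. No gain.
Country 3 (pledges 0, payoff 157): pledging 40 → total 180, payoff 117. No gain.

Yes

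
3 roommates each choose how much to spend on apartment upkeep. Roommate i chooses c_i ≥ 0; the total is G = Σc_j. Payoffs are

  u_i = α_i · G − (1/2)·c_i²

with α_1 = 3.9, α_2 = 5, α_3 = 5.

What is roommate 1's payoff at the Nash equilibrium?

Roommate i's FOC: ∂u_i/∂c_i = α_i − c_i = 0, so c_i* = α_i.
NE contributions = (3.9, 5, 5); G = 13.9.
u_1 = α_1·G − ½·(c_1)² = 3.9·13.9 − ½·3.9² = 46.605.

46.605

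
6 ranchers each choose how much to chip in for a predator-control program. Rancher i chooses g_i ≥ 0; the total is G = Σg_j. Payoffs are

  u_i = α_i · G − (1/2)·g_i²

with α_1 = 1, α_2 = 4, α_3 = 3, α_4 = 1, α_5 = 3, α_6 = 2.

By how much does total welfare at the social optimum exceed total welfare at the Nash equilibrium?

Rancher i's FOC: ∂u_i/∂g_i = α_i − g_i = 0, so g_i* = α_i.
NE contributions = (1, 4, 3, 1, 3, 2); G = 14.
W^NE = (Σα)·G − ½Σα_i² = 14² − ½·40 = 176.
Planner sets g_i = Σα_j = 14 for every i, so G^SO = 6·14 = 84.
W^SO = (Σα)·G^SO − ½·6·(Σα)² = (6/2)·14² = 588.
Deadweight loss = W^SO − W^NE = 412.

412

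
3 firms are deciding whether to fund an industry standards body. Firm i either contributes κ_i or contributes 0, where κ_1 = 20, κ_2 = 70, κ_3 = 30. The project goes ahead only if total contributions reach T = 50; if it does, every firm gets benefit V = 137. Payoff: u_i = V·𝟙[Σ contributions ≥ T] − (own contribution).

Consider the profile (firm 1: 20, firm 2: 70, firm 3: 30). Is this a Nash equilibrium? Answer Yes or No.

No

Total = 120 ≥ 50: provided.
Firm 1 (pledges 20, payoff 117): dropping to 0 → total 100, payoff 137. Profitable deviation.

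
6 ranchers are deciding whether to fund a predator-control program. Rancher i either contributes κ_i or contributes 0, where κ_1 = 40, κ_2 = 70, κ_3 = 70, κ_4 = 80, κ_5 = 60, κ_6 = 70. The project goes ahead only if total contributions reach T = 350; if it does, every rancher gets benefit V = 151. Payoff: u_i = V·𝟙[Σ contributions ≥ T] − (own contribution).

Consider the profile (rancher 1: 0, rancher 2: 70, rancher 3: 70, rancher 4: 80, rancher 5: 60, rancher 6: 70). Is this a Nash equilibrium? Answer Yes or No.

Yes

Total = 350 ≥ 350: provided.
Rancher 1 (pledges 0, payoff 151): pledging 40 → total 390, payoff 111. No gain.
Rancher 2 (pledges 70, payoff 81): dropping to 0 → total 280, payoff 0. No gain.
Rancher 3 (pledges 70, payoff 81): dropping to 0 → total 280, payoff 0. No gain.
Rancher 4 (pledges 80, payoff 71): dropping to 0 → total 270, payoff 0. No gain.
Rancher 5 (pledges 60, payoff 91): dropping to 0 → total 290, payoff 0. No gain.
Rancher 6 (pledges 70, payoff 81): dropping to 0 → total 280, payoff 0. No gain.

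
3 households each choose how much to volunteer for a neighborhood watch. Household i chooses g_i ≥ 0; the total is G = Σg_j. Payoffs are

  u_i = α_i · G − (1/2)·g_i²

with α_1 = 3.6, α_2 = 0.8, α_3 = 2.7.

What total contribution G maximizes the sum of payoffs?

21.3

Planner FOC: ∂(Σu_j)/∂g_i = (Σα_j) − g_i = 0, so g_i^SO = Σα_j = 7.1 for every i; G^SO = 21.3.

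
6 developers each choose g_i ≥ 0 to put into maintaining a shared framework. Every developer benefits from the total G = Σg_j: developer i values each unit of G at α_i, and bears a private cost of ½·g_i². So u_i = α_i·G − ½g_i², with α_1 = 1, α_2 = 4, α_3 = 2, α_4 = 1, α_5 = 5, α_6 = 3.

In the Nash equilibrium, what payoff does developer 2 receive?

56

Developer i's FOC: ∂u_i/∂g_i = α_i − g_i = 0, so g_i* = α_i.
NE contributions = (1, 4, 2, 1, 5, 3); G = 16.
u_2 = α_2·G − ½·(g_2)² = 4·16 − ½·4² = 56.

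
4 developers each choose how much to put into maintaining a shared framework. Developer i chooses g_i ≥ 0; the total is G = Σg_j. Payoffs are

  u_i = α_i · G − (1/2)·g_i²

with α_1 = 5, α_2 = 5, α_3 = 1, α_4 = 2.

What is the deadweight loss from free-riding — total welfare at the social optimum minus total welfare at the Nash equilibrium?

Developer i's FOC: ∂u_i/∂g_i = α_i − g_i = 0, so g_i* = α_i.
NE contributions = (5, 5, 1, 2); G = 13.
W^NE = (Σα)·G − ½Σα_i² = 13² − ½·55 = 141.5.
Planner sets g_i = Σα_j = 13 for every i, so G^SO = 4·13 = 52.
W^SO = (Σα)·G^SO − ½·4·(Σα)² = (4/2)·13² = 338.
Deadweight loss = W^SO − W^NE = 196.5.

196.5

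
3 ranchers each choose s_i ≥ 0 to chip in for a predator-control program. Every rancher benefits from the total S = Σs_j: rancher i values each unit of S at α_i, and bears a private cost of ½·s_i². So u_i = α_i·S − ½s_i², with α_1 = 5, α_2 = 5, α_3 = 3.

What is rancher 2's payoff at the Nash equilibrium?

52.5

Rancher i's FOC: ∂u_i/∂s_i = α_i − s_i = 0, so s_i* = α_i.
NE contributions = (5, 5, 3); S = 13.
u_2 = α_2·S − ½·(s_2)² = 5·13 − ½·5² = 52.5.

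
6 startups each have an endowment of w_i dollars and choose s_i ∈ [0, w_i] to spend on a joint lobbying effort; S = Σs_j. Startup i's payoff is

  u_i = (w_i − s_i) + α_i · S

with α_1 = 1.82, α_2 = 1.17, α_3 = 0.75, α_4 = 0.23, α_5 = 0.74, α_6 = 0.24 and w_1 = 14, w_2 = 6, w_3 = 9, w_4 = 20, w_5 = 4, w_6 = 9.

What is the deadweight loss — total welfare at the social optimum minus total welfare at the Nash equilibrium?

165.9

∂u_i/∂s_i = α_i − 1, so startup i contributes w_i if α_i > 1, else 0.
α_i > 1 for i ∈ {1, 2}; NE contributions (14, 6, 0, 0, 0, 0), S = 20.
W^NE = Σw_i − S^NE + (Σα_i)·S^NE = 62 + 3.95·20 = 141.
Planner: ∂(Σu_j)/∂s_i = Σα_j − 1 = 3.95 > 0, so everyone contributes w_i; S^SO = 62, W^SO = 62 + 3.95·62 = 306.9.
Deadweight loss = 165.9.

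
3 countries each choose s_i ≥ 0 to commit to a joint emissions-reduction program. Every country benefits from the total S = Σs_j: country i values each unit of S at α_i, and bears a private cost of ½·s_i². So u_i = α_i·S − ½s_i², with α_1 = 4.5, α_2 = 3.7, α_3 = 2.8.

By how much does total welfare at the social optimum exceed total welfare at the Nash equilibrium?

81.39

Country i's FOC: ∂u_i/∂s_i = α_i − s_i = 0, so s_i* = α_i.
NE contributions = (4.5, 3.7, 2.8); S = 11.
W^NE = (Σα)·S − ½Σα_i² = 11² − ½·41.78 = 100.11.
Planner sets s_i = Σα_j = 11 for every i, so S^SO = 3·11 = 33.
W^SO = (Σα)·S^SO − ½·3·(Σα)² = (3/2)·11² = 181.5.
Deadweight loss = W^SO − W^NE = 81.39.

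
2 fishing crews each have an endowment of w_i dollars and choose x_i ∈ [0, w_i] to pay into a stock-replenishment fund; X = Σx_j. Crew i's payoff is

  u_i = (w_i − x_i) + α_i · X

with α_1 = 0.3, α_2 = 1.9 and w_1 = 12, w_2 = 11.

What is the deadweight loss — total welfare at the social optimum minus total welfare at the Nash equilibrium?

∂u_i/∂x_i = α_i − 1, so crew i contributes w_i if α_i > 1, else 0.
α_i > 1 for i ∈ {2}; NE contributions (0, 11), X = 11.
W^NE = Σw_i − X^NE + (Σα_i)·X^NE = 23 + 1.2·11 = 36.2.
Planner: ∂(Σu_j)/∂x_i = Σα_j − 1 = 1.2 > 0, so everyone contributes w_i; X^SO = 23, W^SO = 23 + 1.2·23 = 50.6.
Deadweight loss = 14.4.

14.4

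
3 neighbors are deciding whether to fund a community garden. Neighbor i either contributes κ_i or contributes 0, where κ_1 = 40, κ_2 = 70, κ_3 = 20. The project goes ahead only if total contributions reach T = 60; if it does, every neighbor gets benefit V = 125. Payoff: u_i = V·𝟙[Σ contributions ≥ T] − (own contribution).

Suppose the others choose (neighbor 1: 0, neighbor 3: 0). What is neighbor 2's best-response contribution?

70

Others' total = 0. Contributing 70 brings total to 70 ≥ 60: gain V − κ_2 = 55.
Best response: 70.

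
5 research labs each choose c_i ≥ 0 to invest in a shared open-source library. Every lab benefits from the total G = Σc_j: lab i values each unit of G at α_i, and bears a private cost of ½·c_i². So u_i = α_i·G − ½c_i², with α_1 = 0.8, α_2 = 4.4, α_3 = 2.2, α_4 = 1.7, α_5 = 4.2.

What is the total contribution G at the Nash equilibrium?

Lab i's FOC: ∂u_i/∂c_i = α_i − c_i = 0, so c_i* = α_i.
NE contributions = (0.8, 4.4, 2.2, 1.7, 4.2); G = 13.3.

13.3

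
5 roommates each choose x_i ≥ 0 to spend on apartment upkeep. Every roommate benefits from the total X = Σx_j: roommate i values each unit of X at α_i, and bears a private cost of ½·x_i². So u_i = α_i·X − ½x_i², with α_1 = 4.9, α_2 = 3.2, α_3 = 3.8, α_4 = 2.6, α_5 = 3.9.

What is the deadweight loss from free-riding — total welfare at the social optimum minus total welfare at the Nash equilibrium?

543.17

Roommate i's FOC: ∂u_i/∂x_i = α_i − x_i = 0, so x_i* = α_i.
NE contributions = (4.9, 3.2, 3.8, 2.6, 3.9); X = 18.4.
W^NE = (Σα)·X − ½Σα_i² = 18.4² − ½·70.66 = 303.23.
Planner sets x_i = Σα_j = 18.4 for every i, so X^SO = 5·18.4 = 92.
W^SO = (Σα)·X^SO − ½·5·(Σα)² = (5/2)·18.4² = 846.4.
Deadweight loss = W^SO − W^NE = 543.17.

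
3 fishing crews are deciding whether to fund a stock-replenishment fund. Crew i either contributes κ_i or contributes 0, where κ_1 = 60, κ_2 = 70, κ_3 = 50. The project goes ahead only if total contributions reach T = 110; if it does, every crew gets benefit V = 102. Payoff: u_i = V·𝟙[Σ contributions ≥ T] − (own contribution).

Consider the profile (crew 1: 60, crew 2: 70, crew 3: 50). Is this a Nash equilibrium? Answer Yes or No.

Total = 180 ≥ 110: provided.
Crew 1 (pledges 60, payoff 42): dropping to 0 → total 120, payoff 102. Profitable deviation.

No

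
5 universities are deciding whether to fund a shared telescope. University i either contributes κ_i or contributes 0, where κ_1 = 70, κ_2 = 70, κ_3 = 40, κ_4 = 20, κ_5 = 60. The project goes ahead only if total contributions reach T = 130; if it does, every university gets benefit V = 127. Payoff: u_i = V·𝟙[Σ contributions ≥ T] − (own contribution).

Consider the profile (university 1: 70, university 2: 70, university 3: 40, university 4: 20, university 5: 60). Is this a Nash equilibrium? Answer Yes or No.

No

Total = 260 ≥ 130: provided.
University 1 (pledges 70, payoff 57): dropping to 0 → total 190, payoff 127. Profitable deviation.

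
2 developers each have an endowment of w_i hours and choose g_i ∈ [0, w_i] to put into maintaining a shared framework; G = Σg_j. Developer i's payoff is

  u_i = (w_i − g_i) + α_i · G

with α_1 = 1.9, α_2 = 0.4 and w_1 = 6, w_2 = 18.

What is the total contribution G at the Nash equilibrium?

6

∂u_i/∂g_i = α_i − 1, so developer i contributes w_i if α_i > 1, else 0.
α_i > 1 for i ∈ {1}; NE contributions (6, 0), G = 6.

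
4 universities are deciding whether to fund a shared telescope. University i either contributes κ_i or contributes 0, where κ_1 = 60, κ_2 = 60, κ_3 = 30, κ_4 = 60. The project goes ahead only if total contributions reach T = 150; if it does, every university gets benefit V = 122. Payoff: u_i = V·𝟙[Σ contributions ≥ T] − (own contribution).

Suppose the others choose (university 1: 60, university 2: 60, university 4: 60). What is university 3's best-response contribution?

Others' total = 180 ≥ 150; contributing adds cost 30 for no extra benefit.
Best response: 0.

0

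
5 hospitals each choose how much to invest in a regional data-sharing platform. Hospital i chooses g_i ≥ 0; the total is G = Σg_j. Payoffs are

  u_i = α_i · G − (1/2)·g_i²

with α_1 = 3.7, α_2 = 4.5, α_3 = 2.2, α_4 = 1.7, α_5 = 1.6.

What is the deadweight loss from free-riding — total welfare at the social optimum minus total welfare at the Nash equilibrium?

303.65

Hospital i's FOC: ∂u_i/∂g_i = α_i − g_i = 0, so g_i* = α_i.
NE contributions = (3.7, 4.5, 2.2, 1.7, 1.6); G = 13.7.
W^NE = (Σα)·G − ½Σα_i² = 13.7² − ½·44.23 = 165.575.
Planner sets g_i = Σα_j = 13.7 for every i, so G^SO = 5·13.7 = 68.5.
W^SO = (Σα)·G^SO − ½·5·(Σα)² = (5/2)·13.7² = 469.225.
Deadweight loss = W^SO − W^NE = 303.65.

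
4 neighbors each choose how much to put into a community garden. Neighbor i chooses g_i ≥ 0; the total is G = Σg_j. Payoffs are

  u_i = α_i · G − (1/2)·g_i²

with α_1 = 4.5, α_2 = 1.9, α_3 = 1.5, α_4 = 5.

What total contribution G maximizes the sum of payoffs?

Planner FOC: ∂(Σu_j)/∂g_i = (Σα_j) − g_i = 0, so g_i^SO = Σα_j = 12.9 for every i; G^SO = 51.6.

51.6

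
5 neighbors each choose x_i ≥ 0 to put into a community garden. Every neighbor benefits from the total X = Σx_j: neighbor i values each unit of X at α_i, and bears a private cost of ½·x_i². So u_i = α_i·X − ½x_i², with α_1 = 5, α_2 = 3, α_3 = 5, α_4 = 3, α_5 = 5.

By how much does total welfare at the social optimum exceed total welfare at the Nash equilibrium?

Neighbor i's FOC: ∂u_i/∂x_i = α_i − x_i = 0, so x_i* = α_i.
NE contributions = (5, 3, 5, 3, 5); X = 21.
W^NE = (Σα)·X − ½Σα_i² = 21² − ½·93 = 394.5.
Planner sets x_i = Σα_j = 21 for every i, so X^SO = 5·21 = 105.
W^SO = (Σα)·X^SO − ½·5·(Σα)² = (5/2)·21² = 1102.5.
Deadweight loss = W^SO − W^NE = 708.

708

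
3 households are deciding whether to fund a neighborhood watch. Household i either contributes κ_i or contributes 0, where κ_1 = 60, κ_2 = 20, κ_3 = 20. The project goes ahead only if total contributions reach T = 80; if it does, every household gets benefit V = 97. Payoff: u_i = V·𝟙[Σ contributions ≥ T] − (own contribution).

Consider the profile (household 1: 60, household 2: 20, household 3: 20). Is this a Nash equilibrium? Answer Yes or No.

Total = 100 ≥ 80: provided.
Household 1 (pledges 60, payoff 37): dropping to 0 → total 40, payoff 0. No gain.
Household 2 (pledges 20, payoff 77): dropping to 0 → total 80, payoff 97. Profitable deviation.

No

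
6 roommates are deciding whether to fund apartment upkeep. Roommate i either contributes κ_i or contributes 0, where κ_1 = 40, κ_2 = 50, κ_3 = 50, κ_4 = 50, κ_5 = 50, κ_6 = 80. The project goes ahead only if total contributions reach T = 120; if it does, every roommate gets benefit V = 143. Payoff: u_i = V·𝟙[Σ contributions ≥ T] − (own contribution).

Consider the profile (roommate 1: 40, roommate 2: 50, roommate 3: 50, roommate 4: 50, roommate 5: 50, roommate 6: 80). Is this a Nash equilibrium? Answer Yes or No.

No

Total = 320 ≥ 120: provided.
Roommate 1 (pledges 40, payoff 103): dropping to 0 → total 280, payoff 143. Profitable deviation.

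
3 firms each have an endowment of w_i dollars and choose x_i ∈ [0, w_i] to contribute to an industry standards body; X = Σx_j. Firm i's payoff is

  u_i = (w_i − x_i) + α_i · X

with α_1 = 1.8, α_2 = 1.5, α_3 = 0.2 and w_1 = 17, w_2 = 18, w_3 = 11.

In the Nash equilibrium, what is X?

35

∂u_i/∂x_i = α_i − 1, so firm i contributes w_i if α_i > 1, else 0.
α_i > 1 for i ∈ {1, 2}; NE contributions (17, 18, 0), X = 35.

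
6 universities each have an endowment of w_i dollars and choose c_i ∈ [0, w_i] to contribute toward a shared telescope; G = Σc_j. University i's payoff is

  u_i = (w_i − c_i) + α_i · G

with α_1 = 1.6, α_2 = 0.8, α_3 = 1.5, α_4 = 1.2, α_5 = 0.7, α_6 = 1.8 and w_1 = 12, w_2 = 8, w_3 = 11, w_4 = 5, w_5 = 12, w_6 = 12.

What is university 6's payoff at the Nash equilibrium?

72

∂u_i/∂c_i = α_i − 1, so university i contributes w_i if α_i > 1, else 0.
α_i > 1 for i ∈ {1, 3, 4, 6}; NE contributions (12, 0, 11, 5, 0, 12), G = 40.
u_6 = (12 − 12) + 1.8·40 = 72.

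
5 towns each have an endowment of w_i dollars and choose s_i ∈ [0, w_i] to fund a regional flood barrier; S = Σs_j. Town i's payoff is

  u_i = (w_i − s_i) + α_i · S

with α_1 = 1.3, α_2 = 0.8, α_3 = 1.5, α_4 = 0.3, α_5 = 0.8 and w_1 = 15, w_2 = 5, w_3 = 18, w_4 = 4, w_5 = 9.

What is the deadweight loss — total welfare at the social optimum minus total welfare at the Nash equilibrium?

∂u_i/∂s_i = α_i − 1, so town i contributes w_i if α_i > 1, else 0.
α_i > 1 for i ∈ {1, 3}; NE contributions (15, 0, 18, 0, 0), S = 33.
W^NE = Σw_i − S^NE + (Σα_i)·S^NE = 51 + 3.7·33 = 173.1.
Planner: ∂(Σu_j)/∂s_i = Σα_j − 1 = 3.7 > 0, so everyone contributes w_i; S^SO = 51, W^SO = 51 + 3.7·51 = 239.7.
Deadweight loss = 66.6.

66.6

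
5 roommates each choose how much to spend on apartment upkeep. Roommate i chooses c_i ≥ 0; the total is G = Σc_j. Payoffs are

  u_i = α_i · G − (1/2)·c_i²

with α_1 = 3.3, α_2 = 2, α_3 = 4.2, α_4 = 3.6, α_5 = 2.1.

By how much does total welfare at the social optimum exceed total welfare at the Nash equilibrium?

371.51

Roommate i's FOC: ∂u_i/∂c_i = α_i − c_i = 0, so c_i* = α_i.
NE contributions = (3.3, 2, 4.2, 3.6, 2.1); G = 15.2.
W^NE = (Σα)·G − ½Σα_i² = 15.2² − ½·49.9 = 206.09.
Planner sets c_i = Σα_j = 15.2 for every i, so G^SO = 5·15.2 = 76.
W^SO = (Σα)·G^SO − ½·5·(Σα)² = (5/2)·15.2² = 577.6.
Deadweight loss = W^SO − W^NE = 371.51.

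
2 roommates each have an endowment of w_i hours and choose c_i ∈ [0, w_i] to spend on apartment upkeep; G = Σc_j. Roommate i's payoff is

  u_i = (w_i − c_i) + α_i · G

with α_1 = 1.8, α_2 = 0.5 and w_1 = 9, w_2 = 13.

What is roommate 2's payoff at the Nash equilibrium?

17.5

∂u_i/∂c_i = α_i − 1, so roommate i contributes w_i if α_i > 1, else 0.
α_i > 1 for i ∈ {1}; NE contributions (9, 0), G = 9.
u_2 = (13 − 0) + 0.5·9 = 17.5.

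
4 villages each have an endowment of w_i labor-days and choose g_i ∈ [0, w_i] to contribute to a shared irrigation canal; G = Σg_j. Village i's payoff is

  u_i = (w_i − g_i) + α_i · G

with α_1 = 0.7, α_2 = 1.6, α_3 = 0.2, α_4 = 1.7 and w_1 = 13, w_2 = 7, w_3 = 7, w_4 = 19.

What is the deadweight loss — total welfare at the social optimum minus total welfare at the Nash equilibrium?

64

∂u_i/∂g_i = α_i − 1, so village i contributes w_i if α_i > 1, else 0.
α_i > 1 for i ∈ {2, 4}; NE contributions (0, 7, 0, 19), G = 26.
W^NE = Σw_i − G^NE + (Σα_i)·G^NE = 46 + 3.2·26 = 129.2.
Planner: ∂(Σu_j)/∂g_i = Σα_j − 1 = 3.2 > 0, so everyone contributes w_i; G^SO = 46, W^SO = 46 + 3.2·46 = 193.2.
Deadweight loss = 64.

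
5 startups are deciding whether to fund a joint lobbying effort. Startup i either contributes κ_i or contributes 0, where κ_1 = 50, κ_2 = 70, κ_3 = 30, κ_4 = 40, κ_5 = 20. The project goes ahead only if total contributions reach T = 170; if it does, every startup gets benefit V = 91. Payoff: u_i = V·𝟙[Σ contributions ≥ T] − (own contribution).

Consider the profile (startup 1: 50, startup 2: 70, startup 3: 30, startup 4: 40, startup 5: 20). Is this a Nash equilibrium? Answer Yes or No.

No

Total = 210 ≥ 170: provided.
Startup 1 (pledges 50, payoff 41): dropping to 0 → total 160, payoff 0. No gain.
Startup 2 (pledges 70, payoff 21): dropping to 0 → total 140, payoff 0. No gain.
Startup 3 (pledges 30, payoff 61): dropping to 0 → total 180, payoff 91. Profitable deviation.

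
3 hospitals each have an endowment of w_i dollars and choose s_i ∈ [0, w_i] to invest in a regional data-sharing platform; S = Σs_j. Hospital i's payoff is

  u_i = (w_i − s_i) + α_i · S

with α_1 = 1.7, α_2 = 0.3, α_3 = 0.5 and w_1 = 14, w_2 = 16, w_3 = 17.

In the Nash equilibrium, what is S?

14

∂u_i/∂s_i = α_i − 1, so hospital i contributes w_i if α_i > 1, else 0.
α_i > 1 for i ∈ {1}; NE contributions (14, 0, 0), S = 14.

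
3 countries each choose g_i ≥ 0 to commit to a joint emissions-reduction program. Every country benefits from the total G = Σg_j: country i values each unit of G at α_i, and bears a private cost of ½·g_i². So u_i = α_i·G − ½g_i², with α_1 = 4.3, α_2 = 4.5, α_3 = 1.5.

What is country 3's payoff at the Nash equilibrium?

Country i's FOC: ∂u_i/∂g_i = α_i − g_i = 0, so g_i* = α_i.
NE contributions = (4.3, 4.5, 1.5); G = 10.3.
u_3 = α_3·G − ½·(g_3)² = 1.5·10.3 − ½·1.5² = 14.325.

14.325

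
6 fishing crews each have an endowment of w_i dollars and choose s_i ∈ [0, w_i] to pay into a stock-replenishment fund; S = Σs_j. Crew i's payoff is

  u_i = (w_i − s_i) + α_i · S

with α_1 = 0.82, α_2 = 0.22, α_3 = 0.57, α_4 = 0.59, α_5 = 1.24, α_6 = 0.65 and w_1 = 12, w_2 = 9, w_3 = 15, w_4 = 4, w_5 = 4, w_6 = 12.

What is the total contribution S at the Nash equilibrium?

4

∂u_i/∂s_i = α_i − 1, so crew i contributes w_i if α_i > 1, else 0.
α_i > 1 for i ∈ {5}; NE contributions (0, 0, 0, 0, 4, 0), S = 4.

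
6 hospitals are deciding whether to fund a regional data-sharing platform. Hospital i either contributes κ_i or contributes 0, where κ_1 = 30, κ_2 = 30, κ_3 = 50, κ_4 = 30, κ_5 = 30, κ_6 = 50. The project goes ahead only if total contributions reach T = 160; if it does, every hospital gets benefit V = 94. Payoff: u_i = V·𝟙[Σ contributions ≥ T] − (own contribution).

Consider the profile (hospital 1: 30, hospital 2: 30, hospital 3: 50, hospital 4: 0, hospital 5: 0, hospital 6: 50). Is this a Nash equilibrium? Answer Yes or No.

Yes

Total = 160 ≥ 160: provided.
Hospital 1 (pledges 30, payoff 64): dropping to 0 → total 130, payoff 0. No gain.
Hospital 2 (pledges 30, payoff 64): dropping to 0 → total 130, payoff 0. No gain.
Hospital 3 (pledges 50, payoff 44): dropping to 0 → total 110, payoff 0. No gain.
Hospital 4 (pledges 0, payoff 94): pledging 30 → total 190, payoff 64. No gain.
Hospital 5 (pledges 0, payoff 94): pledging 30 → total 190, payoff 64. No gain.
Hospital 6 (pledges 50, payoff 44): dropping to 0 → total 110, payoff 0. No gain.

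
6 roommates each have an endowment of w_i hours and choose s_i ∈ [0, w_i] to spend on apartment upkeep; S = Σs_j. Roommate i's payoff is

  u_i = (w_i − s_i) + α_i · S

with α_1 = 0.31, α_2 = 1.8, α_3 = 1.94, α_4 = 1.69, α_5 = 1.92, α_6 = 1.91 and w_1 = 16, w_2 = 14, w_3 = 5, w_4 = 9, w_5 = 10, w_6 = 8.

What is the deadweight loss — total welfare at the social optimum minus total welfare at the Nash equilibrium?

∂u_i/∂s_i = α_i − 1, so roommate i contributes w_i if α_i > 1, else 0.
α_i > 1 for i ∈ {2, 3, 4, 5, 6}; NE contributions (0, 14, 5, 9, 10, 8), S = 46.
W^NE = Σw_i − S^NE + (Σα_i)·S^NE = 62 + 8.57·46 = 456.22.
Planner: ∂(Σu_j)/∂s_i = Σα_j − 1 = 8.57 > 0, so everyone contributes w_i; S^SO = 62, W^SO = 62 + 8.57·62 = 593.34.
Deadweight loss = 137.12.

137.12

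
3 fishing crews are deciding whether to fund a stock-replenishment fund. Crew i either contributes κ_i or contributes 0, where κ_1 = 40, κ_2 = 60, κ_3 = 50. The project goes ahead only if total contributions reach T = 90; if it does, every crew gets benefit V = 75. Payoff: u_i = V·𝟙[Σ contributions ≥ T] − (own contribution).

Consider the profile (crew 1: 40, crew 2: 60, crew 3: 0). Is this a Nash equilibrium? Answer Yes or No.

Total = 100 ≥ 90: provided.
Crew 1 (pledges 40, payoff 35): dropping to 0 → total 60, payoff 0. No gain.
Crew 2 (pledges 60, payoff 15): dropping to 0 → total 40, payoff 0. No gain.
Crew 3 (pledges 0, payoff 75): pledging 50 → total 150, payoff 25. No gain.

Yes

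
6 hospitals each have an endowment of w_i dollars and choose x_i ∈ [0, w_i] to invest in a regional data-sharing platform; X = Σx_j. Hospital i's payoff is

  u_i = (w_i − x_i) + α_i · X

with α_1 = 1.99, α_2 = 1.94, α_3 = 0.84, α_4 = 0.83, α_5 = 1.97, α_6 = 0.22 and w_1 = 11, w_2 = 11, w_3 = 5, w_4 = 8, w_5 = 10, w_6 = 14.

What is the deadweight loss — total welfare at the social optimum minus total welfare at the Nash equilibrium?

183.33

∂u_i/∂x_i = α_i − 1, so hospital i contributes w_i if α_i > 1, else 0.
α_i > 1 for i ∈ {1, 2, 5}; NE contributions (11, 11, 0, 0, 10, 0), X = 32.
W^NE = Σw_i − X^NE + (Σα_i)·X^NE = 59 + 6.79·32 = 276.28.
Planner: ∂(Σu_j)/∂x_i = Σα_j − 1 = 6.79 > 0, so everyone contributes w_i; X^SO = 59, W^SO = 59 + 6.79·59 = 459.61.
Deadweight loss = 183.33.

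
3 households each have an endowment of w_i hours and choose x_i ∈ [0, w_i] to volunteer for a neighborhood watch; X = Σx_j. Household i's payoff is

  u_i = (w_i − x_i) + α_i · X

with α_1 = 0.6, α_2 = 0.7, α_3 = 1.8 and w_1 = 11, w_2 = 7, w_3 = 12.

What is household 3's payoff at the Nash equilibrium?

∂u_i/∂x_i = α_i − 1, so household i contributes w_i if α_i > 1, else 0.
α_i > 1 for i ∈ {3}; NE contributions (0, 0, 12), X = 12.
u_3 = (12 − 12) + 1.8·12 = 21.6.

21.6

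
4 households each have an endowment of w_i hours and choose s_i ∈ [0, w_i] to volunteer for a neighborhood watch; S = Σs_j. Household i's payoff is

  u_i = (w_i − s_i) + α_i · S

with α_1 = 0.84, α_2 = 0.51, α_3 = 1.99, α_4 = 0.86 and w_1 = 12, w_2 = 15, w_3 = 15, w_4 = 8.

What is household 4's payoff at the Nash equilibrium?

∂u_i/∂s_i = α_i − 1, so household i contributes w_i if α_i > 1, else 0.
α_i > 1 for i ∈ {3}; NE contributions (0, 0, 15, 0), S = 15.
u_4 = (8 − 0) + 0.86·15 = 20.9.

20.9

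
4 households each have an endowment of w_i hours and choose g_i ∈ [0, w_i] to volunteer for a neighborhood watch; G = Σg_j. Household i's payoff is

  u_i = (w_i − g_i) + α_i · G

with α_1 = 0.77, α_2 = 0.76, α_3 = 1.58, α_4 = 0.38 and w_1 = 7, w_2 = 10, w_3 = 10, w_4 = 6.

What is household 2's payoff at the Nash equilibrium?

17.6

∂u_i/∂g_i = α_i − 1, so household i contributes w_i if α_i > 1, else 0.
α_i > 1 for i ∈ {3}; NE contributions (0, 0, 10, 0), G = 10.
u_2 = (10 − 0) + 0.76·10 = 17.6.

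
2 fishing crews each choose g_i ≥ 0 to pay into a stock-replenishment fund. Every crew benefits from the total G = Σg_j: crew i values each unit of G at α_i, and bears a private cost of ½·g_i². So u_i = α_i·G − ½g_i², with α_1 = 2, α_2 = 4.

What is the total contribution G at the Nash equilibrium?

Crew i's FOC: ∂u_i/∂g_i = α_i − g_i = 0, so g_i* = α_i.
NE contributions = (2, 4); G = 6.

6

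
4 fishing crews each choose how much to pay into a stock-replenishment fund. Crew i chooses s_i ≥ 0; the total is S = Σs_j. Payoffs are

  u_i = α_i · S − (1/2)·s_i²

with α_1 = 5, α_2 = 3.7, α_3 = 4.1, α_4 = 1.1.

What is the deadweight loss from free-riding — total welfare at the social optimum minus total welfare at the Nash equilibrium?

221.565

Crew i's FOC: ∂u_i/∂s_i = α_i − s_i = 0, so s_i* = α_i.
NE contributions = (5, 3.7, 4.1, 1.1); S = 13.9.
W^NE = (Σα)·S − ½Σα_i² = 13.9² − ½·56.71 = 164.855.
Planner sets s_i = Σα_j = 13.9 for every i, so S^SO = 4·13.9 = 55.6.
W^SO = (Σα)·S^SO − ½·4·(Σα)² = (4/2)·13.9² = 386.42.
Deadweight loss = W^SO − W^NE = 221.565.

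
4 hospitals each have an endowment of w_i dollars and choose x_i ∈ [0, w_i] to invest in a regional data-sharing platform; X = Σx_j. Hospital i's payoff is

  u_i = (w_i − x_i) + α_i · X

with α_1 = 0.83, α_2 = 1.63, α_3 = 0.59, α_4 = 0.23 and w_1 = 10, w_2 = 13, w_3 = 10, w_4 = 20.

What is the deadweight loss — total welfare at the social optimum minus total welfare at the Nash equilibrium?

∂u_i/∂x_i = α_i − 1, so hospital i contributes w_i if α_i > 1, else 0.
α_i > 1 for i ∈ {2}; NE contributions (0, 13, 0, 0), X = 13.
W^NE = Σw_i − X^NE + (Σα_i)·X^NE = 53 + 2.28·13 = 82.64.
Planner: ∂(Σu_j)/∂x_i = Σα_j − 1 = 2.28 > 0, so everyone contributes w_i; X^SO = 53, W^SO = 53 + 2.28·53 = 173.84.
Deadweight loss = 91.2.

91.2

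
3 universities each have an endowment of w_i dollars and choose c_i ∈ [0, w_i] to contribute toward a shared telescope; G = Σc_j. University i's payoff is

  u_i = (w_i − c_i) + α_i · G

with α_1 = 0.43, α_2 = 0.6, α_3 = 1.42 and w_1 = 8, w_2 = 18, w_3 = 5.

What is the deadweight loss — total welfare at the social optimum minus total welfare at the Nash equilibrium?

∂u_i/∂c_i = α_i − 1, so university i contributes w_i if α_i > 1, else 0.
α_i > 1 for i ∈ {3}; NE contributions (0, 0, 5), G = 5.
W^NE = Σw_i − G^NE + (Σα_i)·G^NE = 31 + 1.45·5 = 38.25.
Planner: ∂(Σu_j)/∂c_i = Σα_j − 1 = 1.45 > 0, so everyone contributes w_i; G^SO = 31, W^SO = 31 + 1.45·31 = 75.95.
Deadweight loss = 37.7.

37.7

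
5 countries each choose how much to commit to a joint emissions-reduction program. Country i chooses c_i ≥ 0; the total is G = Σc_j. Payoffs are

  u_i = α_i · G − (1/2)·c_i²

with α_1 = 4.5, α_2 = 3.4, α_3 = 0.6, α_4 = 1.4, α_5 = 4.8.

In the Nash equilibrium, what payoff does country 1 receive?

Country i's FOC: ∂u_i/∂c_i = α_i − c_i = 0, so c_i* = α_i.
NE contributions = (4.5, 3.4, 0.6, 1.4, 4.8); G = 14.7.
u_1 = α_1·G − ½·(c_1)² = 4.5·14.7 − ½·4.5² = 56.025.

56.025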